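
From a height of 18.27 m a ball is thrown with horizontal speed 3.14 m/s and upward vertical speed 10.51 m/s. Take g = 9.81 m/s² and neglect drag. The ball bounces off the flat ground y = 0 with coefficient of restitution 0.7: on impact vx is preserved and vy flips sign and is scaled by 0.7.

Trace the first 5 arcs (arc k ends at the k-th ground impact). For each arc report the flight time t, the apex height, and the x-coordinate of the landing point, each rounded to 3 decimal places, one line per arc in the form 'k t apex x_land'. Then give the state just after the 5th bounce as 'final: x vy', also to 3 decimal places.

Arc 1: start y=18.270, vy=10.510 → t=3.279, apex=23.900, x_land=10.295, impact vy=-21.655
  bounce: vy ← 0.7·21.655 = 15.158
Arc 2: start y=0.000, vy=15.158 → t=3.090, apex=11.711, x_land=19.999, impact vy=-15.158
  bounce: vy ← 0.7·15.158 = 10.611
Arc 3: start y=0.000, vy=10.611 → t=2.163, apex=5.738, x_land=26.792, impact vy=-10.611
  bounce: vy ← 0.7·10.611 = 7.427
Arc 4: start y=0.000, vy=7.427 → t=1.514, apex=2.812, x_land=31.546, impact vy=-7.427
  bounce: vy ← 0.7·7.427 = 5.199
Arc 5: start y=0.000, vy=5.199 → t=1.060, apex=1.378, x_land=34.875, impact vy=-5.199
  bounce: vy ← 0.7·5.199 = 3.639

1 3.279 23.900 10.295
2 3.090 11.711 19.999
3 2.163 5.738 26.792
4 1.514 2.812 31.546
5 1.060 1.378 34.875
final: 34.875 3.639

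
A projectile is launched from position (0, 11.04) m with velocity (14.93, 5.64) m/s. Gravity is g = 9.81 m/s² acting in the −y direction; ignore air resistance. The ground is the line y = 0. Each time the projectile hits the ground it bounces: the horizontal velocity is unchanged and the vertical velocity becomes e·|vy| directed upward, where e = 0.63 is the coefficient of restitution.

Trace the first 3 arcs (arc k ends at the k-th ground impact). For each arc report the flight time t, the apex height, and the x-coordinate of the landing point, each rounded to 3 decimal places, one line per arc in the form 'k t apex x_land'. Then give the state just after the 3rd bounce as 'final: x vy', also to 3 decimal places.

Arc 1: start y=11.040, vy=5.640 → t=2.182, apex=12.661, x_land=32.571, impact vy=-15.761
  bounce: vy ← 0.63·15.761 = 9.930
Arc 2: start y=0.000, vy=9.930 → t=2.024, apex=5.025, x_land=62.795, impact vy=-9.930
  bounce: vy ← 0.63·9.930 = 6.256
Arc 3: start y=0.000, vy=6.256 → t=1.275, apex=1.995, x_land=81.836, impact vy=-6.256
  bounce: vy ← 0.63·6.256 = 3.941

1 2.182 12.661 32.571
2 2.024 5.025 62.795
3 1.275 1.995 81.836
final: 81.836 3.941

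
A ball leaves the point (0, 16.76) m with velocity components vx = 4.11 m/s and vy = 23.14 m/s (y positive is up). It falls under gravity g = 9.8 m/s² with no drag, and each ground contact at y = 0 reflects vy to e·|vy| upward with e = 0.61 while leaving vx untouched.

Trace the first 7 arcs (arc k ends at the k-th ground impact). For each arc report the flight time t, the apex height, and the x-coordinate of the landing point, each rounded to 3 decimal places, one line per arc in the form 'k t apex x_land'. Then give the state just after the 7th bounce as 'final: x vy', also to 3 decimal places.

1 5.361 44.079 22.032
2 3.659 16.402 37.071
3 2.232 6.103 46.245
4 1.362 2.271 51.841
5 0.831 0.845 55.254
6 0.507 0.314 57.337
7 0.309 0.117 58.607
final: 58.607 0.924

Arc 1: start y=16.760, vy=23.140 → t=5.361, apex=44.079, x_land=22.032, impact vy=-29.393
  bounce: vy ← 0.61·29.393 = 17.930
Arc 2: start y=0.000, vy=17.930 → t=3.659, apex=16.402, x_land=37.071, impact vy=-17.930
  bounce: vy ← 0.61·17.930 = 10.937
Arc 3: start y=0.000, vy=10.937 → t=2.232, apex=6.103, x_land=46.245, impact vy=-10.937
  bounce: vy ← 0.61·10.937 = 6.672
Arc 4: start y=0.000, vy=6.672 → t=1.362, apex=2.271, x_land=51.841, impact vy=-6.672
  bounce: vy ← 0.61·6.672 = 4.070
Arc 5: start y=0.000, vy=4.070 → t=0.831, apex=0.845, x_land=55.254, impact vy=-4.070
  bounce: vy ← 0.61·4.070 = 2.483
Arc 6: start y=0.000, vy=2.483 → t=0.507, apex=0.314, x_land=57.337, impact vy=-2.483
  bounce: vy ← 0.61·2.483 = 1.514
Arc 7: start y=0.000, vy=1.514 → t=0.309, apex=0.117, x_land=58.607, impact vy=-1.514
  bounce: vy ← 0.61·1.514 = 0.924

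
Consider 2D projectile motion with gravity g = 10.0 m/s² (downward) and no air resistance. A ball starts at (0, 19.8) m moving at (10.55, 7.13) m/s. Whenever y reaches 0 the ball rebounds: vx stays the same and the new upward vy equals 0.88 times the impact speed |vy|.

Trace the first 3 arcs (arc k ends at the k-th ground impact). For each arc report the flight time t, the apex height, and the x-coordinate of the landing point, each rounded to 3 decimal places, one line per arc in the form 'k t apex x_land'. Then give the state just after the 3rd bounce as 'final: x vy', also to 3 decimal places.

1 2.827 22.342 29.823
2 3.720 17.302 69.073
3 3.274 13.398 103.613
final: 103.613 14.405

Arc 1: start y=19.800, vy=7.130 → t=2.827, apex=22.342, x_land=29.823, impact vy=-21.139
  bounce: vy ← 0.88·21.139 = 18.602
Arc 2: start y=0.000, vy=18.602 → t=3.720, apex=17.302, x_land=69.073, impact vy=-18.602
  bounce: vy ← 0.88·18.602 = 16.370
Arc 3: start y=0.000, vy=16.370 → t=3.274, apex=13.398, x_land=103.613, impact vy=-16.370
  bounce: vy ← 0.88·16.370 = 14.405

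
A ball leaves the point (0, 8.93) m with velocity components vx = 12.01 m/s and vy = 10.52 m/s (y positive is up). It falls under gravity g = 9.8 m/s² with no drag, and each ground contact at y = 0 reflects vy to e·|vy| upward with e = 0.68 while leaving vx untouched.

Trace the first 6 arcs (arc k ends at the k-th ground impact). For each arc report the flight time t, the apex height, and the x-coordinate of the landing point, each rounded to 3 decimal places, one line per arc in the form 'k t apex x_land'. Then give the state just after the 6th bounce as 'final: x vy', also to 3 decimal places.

Arc 1: start y=8.930, vy=10.520 → t=2.798, apex=14.576, x_land=33.607, impact vy=-16.903
  bounce: vy ← 0.68·16.903 = 11.494
Arc 2: start y=0.000, vy=11.494 → t=2.346, apex=6.740, x_land=61.778, impact vy=-11.494
  bounce: vy ← 0.68·11.494 = 7.816
Arc 3: start y=0.000, vy=7.816 → t=1.595, apex=3.117, x_land=80.935, impact vy=-7.816
  bounce: vy ← 0.68·7.816 = 5.315
Arc 4: start y=0.000, vy=5.315 → t=1.085, apex=1.441, x_land=93.961, impact vy=-5.315
  bounce: vy ← 0.68·5.315 = 3.614
Arc 5: start y=0.000, vy=3.614 → t=0.738, apex=0.666, x_land=102.819, impact vy=-3.614
  bounce: vy ← 0.68·3.614 = 2.458
Arc 6: start y=0.000, vy=2.458 → t=0.502, apex=0.308, x_land=108.843, impact vy=-2.458
  bounce: vy ← 0.68·2.458 = 1.671

1 2.798 14.576 33.607
2 2.346 6.740 61.778
3 1.595 3.117 80.935
4 1.085 1.441 93.961
5 0.738 0.666 102.819
6 0.502 0.308 108.843
final: 108.843 1.671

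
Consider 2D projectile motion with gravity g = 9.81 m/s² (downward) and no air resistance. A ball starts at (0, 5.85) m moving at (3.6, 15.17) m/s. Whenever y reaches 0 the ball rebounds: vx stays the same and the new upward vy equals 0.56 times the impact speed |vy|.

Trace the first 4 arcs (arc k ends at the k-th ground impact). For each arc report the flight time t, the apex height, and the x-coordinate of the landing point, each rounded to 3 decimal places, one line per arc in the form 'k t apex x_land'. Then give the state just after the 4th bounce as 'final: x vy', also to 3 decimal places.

1 3.440 17.579 12.382
2 2.120 5.513 20.015
3 1.187 1.729 24.290
4 0.665 0.542 26.684
final: 26.684 1.826

Arc 1: start y=5.850, vy=15.170 → t=3.440, apex=17.579, x_land=12.382, impact vy=-18.572
  bounce: vy ← 0.56·18.572 = 10.400
Arc 2: start y=0.000, vy=10.400 → t=2.120, apex=5.513, x_land=20.015, impact vy=-10.400
  bounce: vy ← 0.56·10.400 = 5.824
Arc 3: start y=0.000, vy=5.824 → t=1.187, apex=1.729, x_land=24.290, impact vy=-5.824
  bounce: vy ← 0.56·5.824 = 3.261
Arc 4: start y=0.000, vy=3.261 → t=0.665, apex=0.542, x_land=26.684, impact vy=-3.261
  bounce: vy ← 0.56·3.261 = 1.826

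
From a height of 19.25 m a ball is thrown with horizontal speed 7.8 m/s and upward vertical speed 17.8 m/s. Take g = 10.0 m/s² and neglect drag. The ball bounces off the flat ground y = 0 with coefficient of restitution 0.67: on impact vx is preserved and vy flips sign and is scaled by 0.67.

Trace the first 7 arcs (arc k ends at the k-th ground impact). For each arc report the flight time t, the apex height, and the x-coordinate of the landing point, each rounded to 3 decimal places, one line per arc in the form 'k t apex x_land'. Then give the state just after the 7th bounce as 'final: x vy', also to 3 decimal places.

Arc 1: start y=19.250, vy=17.800 → t=4.429, apex=35.092, x_land=34.548, impact vy=-26.492
  bounce: vy ← 0.67·26.492 = 17.750
Arc 2: start y=0.000, vy=17.750 → t=3.550, apex=15.753, x_land=62.238, impact vy=-17.750
  bounce: vy ← 0.67·17.750 = 11.892
Arc 3: start y=0.000, vy=11.892 → t=2.378, apex=7.071, x_land=80.790, impact vy=-11.892
  bounce: vy ← 0.67·11.892 = 7.968
Arc 4: start y=0.000, vy=7.968 → t=1.594, apex=3.174, x_land=93.220, impact vy=-7.968
  bounce: vy ← 0.67·7.968 = 5.338
Arc 5: start y=0.000, vy=5.338 → t=1.068, apex=1.425, x_land=101.548, impact vy=-5.338
  bounce: vy ← 0.67·5.338 = 3.577
Arc 6: start y=0.000, vy=3.577 → t=0.715, apex=0.640, x_land=107.128, impact vy=-3.577
  bounce: vy ← 0.67·3.577 = 2.396
Arc 7: start y=0.000, vy=2.396 → t=0.479, apex=0.287, x_land=110.866, impact vy=-2.396
  bounce: vy ← 0.67·2.396 = 1.606

1 4.429 35.092 34.548
2 3.550 15.753 62.238
3 2.378 7.071 80.790
4 1.594 3.174 93.220
5 1.068 1.425 101.548
6 0.715 0.640 107.128
7 0.479 0.287 110.866
final: 110.866 1.606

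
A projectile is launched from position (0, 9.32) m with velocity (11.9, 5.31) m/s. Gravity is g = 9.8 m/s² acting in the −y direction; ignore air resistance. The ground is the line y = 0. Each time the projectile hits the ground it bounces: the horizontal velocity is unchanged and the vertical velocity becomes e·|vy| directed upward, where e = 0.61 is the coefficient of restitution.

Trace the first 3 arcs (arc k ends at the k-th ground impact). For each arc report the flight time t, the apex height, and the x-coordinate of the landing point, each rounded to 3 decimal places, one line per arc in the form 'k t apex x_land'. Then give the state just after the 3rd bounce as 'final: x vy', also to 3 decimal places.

Arc 1: start y=9.320, vy=5.310 → t=2.024, apex=10.759, x_land=24.081, impact vy=-14.521
  bounce: vy ← 0.61·14.521 = 8.858
Arc 2: start y=0.000, vy=8.858 → t=1.808, apex=4.003, x_land=45.593, impact vy=-8.858
  bounce: vy ← 0.61·8.858 = 5.403
Arc 3: start y=0.000, vy=5.403 → t=1.103, apex=1.490, x_land=58.716, impact vy=-5.403
  bounce: vy ← 0.61·5.403 = 3.296

1 2.024 10.759 24.081
2 1.808 4.003 45.593
3 1.103 1.490 58.716
final: 58.716 3.296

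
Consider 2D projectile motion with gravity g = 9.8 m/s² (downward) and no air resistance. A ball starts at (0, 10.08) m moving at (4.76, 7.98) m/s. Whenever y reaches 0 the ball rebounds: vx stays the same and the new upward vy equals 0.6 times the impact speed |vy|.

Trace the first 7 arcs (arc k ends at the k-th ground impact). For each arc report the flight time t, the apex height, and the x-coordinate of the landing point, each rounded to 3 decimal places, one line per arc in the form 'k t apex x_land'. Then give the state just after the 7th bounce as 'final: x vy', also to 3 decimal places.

Arc 1: start y=10.080, vy=7.980 → t=2.464, apex=13.329, x_land=11.727, impact vy=-16.163
  bounce: vy ← 0.6·16.163 = 9.698
Arc 2: start y=0.000, vy=9.698 → t=1.979, apex=4.798, x_land=21.148, impact vy=-9.698
  bounce: vy ← 0.6·9.698 = 5.819
Arc 3: start y=0.000, vy=5.819 → t=1.187, apex=1.727, x_land=26.800, impact vy=-5.819
  bounce: vy ← 0.6·5.819 = 3.491
Arc 4: start y=0.000, vy=3.491 → t=0.712, apex=0.622, x_land=30.192, impact vy=-3.491
  bounce: vy ← 0.6·3.491 = 2.095
Arc 5: start y=0.000, vy=2.095 → t=0.427, apex=0.224, x_land=32.226, impact vy=-2.095
  bounce: vy ← 0.6·2.095 = 1.257
Arc 6: start y=0.000, vy=1.257 → t=0.256, apex=0.081, x_land=33.447, impact vy=-1.257
  bounce: vy ← 0.6·1.257 = 0.754
Arc 7: start y=0.000, vy=0.754 → t=0.154, apex=0.029, x_land=34.180, impact vy=-0.754
  bounce: vy ← 0.6·0.754 = 0.452

1 2.464 13.329 11.727
2 1.979 4.798 21.148
3 1.187 1.727 26.800
4 0.712 0.622 30.192
5 0.427 0.224 32.226
6 0.256 0.081 33.447
7 0.154 0.029 34.180
final: 34.180 0.452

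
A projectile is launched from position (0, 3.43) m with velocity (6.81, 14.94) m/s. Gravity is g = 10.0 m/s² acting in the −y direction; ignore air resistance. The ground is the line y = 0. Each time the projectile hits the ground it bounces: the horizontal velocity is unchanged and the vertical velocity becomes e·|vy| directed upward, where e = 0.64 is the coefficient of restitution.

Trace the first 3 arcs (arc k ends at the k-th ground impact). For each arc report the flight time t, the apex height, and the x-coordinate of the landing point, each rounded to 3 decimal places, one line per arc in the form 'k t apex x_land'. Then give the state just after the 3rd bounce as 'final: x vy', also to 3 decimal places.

1 3.202 14.590 21.807
2 2.187 5.976 36.697
3 1.399 2.448 46.227
final: 46.227 4.478

Arc 1: start y=3.430, vy=14.940 → t=3.202, apex=14.590, x_land=21.807, impact vy=-17.082
  bounce: vy ← 0.64·17.082 = 10.933
Arc 2: start y=0.000, vy=10.933 → t=2.187, apex=5.976, x_land=36.697, impact vy=-10.933
  bounce: vy ← 0.64·10.933 = 6.997
Arc 3: start y=0.000, vy=6.997 → t=1.399, apex=2.448, x_land=46.227, impact vy=-6.997
  bounce: vy ← 0.64·6.997 = 4.478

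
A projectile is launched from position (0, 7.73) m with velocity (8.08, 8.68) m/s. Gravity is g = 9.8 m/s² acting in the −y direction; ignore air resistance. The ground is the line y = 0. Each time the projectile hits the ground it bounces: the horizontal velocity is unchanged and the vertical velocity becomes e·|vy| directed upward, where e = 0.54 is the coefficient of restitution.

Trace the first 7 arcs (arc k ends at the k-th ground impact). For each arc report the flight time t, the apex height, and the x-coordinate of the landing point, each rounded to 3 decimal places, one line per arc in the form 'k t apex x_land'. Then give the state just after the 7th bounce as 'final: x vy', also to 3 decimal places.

1 2.423 11.574 19.575
2 1.660 3.375 32.986
3 0.896 0.984 40.228
4 0.484 0.287 44.139
5 0.261 0.084 46.251
6 0.141 0.024 47.391
7 0.076 0.007 48.007
final: 48.007 0.202

Arc 1: start y=7.730, vy=8.680 → t=2.423, apex=11.574, x_land=19.575, impact vy=-15.062
  bounce: vy ← 0.54·15.062 = 8.133
Arc 2: start y=0.000, vy=8.133 → t=1.660, apex=3.375, x_land=32.986, impact vy=-8.133
  bounce: vy ← 0.54·8.133 = 4.392
Arc 3: start y=0.000, vy=4.392 → t=0.896, apex=0.984, x_land=40.228, impact vy=-4.392
  bounce: vy ← 0.54·4.392 = 2.372
Arc 4: start y=0.000, vy=2.372 → t=0.484, apex=0.287, x_land=44.139, impact vy=-2.372
  bounce: vy ← 0.54·2.372 = 1.281
Arc 5: start y=0.000, vy=1.281 → t=0.261, apex=0.084, x_land=46.251, impact vy=-1.281
  bounce: vy ← 0.54·1.281 = 0.692
Arc 6: start y=0.000, vy=0.692 → t=0.141, apex=0.024, x_land=47.391, impact vy=-0.692
  bounce: vy ← 0.54·0.692 = 0.373
Arc 7: start y=0.000, vy=0.373 → t=0.076, apex=0.007, x_land=48.007, impact vy=-0.373
  bounce: vy ← 0.54·0.373 = 0.202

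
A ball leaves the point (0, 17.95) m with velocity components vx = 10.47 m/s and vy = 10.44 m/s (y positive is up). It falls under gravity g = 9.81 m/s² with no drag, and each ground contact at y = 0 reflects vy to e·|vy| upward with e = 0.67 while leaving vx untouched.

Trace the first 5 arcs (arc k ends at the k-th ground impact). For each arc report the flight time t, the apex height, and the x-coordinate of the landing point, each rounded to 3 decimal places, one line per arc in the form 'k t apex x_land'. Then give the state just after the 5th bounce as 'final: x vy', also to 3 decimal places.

1 3.253 23.505 34.062
2 2.933 10.551 64.775
3 1.965 4.737 85.352
4 1.317 2.126 99.139
5 0.882 0.954 108.376
final: 108.376 2.899

Arc 1: start y=17.950, vy=10.440 → t=3.253, apex=23.505, x_land=34.062, impact vy=-21.475
  bounce: vy ← 0.67·21.475 = 14.388
Arc 2: start y=0.000, vy=14.388 → t=2.933, apex=10.551, x_land=64.775, impact vy=-14.388
  bounce: vy ← 0.67·14.388 = 9.640
Arc 3: start y=0.000, vy=9.640 → t=1.965, apex=4.737, x_land=85.352, impact vy=-9.640
  bounce: vy ← 0.67·9.640 = 6.459
Arc 4: start y=0.000, vy=6.459 → t=1.317, apex=2.126, x_land=99.139, impact vy=-6.459
  bounce: vy ← 0.67·6.459 = 4.327
Arc 5: start y=0.000, vy=4.327 → t=0.882, apex=0.954, x_land=108.376, impact vy=-4.327
  bounce: vy ← 0.67·4.327 = 2.899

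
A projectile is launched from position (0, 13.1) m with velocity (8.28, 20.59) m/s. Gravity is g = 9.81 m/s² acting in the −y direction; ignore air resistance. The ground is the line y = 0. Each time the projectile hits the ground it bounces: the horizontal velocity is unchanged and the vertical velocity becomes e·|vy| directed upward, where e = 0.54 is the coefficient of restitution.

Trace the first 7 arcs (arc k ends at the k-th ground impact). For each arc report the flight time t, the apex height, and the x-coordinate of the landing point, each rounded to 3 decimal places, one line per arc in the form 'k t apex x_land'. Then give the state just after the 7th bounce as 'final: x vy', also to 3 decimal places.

1 4.759 34.708 39.404
2 2.873 10.121 63.192
3 1.551 2.951 76.037
4 0.838 0.861 82.973
5 0.452 0.251 86.719
6 0.244 0.073 88.742
7 0.132 0.021 89.834
final: 89.834 0.349

Arc 1: start y=13.100, vy=20.590 → t=4.759, apex=34.708, x_land=39.404, impact vy=-26.095
  bounce: vy ← 0.54·26.095 = 14.092
Arc 2: start y=0.000, vy=14.092 → t=2.873, apex=10.121, x_land=63.192, impact vy=-14.092
  bounce: vy ← 0.54·14.092 = 7.609
Arc 3: start y=0.000, vy=7.609 → t=1.551, apex=2.951, x_land=76.037, impact vy=-7.609
  bounce: vy ← 0.54·7.609 = 4.109
Arc 4: start y=0.000, vy=4.109 → t=0.838, apex=0.861, x_land=82.973, impact vy=-4.109
  bounce: vy ← 0.54·4.109 = 2.219
Arc 5: start y=0.000, vy=2.219 → t=0.452, apex=0.251, x_land=86.719, impact vy=-2.219
  bounce: vy ← 0.54·2.219 = 1.198
Arc 6: start y=0.000, vy=1.198 → t=0.244, apex=0.073, x_land=88.742, impact vy=-1.198
  bounce: vy ← 0.54·1.198 = 0.647
Arc 7: start y=0.000, vy=0.647 → t=0.132, apex=0.021, x_land=89.834, impact vy=-0.647
  bounce: vy ← 0.54·0.647 = 0.349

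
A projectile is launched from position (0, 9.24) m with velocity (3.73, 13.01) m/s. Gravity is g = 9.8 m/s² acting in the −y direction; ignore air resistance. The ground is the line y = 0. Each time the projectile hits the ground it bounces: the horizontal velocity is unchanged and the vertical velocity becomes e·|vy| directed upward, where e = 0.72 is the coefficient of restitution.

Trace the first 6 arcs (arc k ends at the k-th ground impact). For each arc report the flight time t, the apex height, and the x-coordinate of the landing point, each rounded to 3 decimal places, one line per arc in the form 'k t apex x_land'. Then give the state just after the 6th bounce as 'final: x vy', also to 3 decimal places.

Arc 1: start y=9.240, vy=13.010 → t=3.238, apex=17.876, x_land=12.076, impact vy=-18.718
  bounce: vy ← 0.72·18.718 = 13.477
Arc 2: start y=0.000, vy=13.477 → t=2.750, apex=9.267, x_land=22.335, impact vy=-13.477
  bounce: vy ← 0.72·13.477 = 9.703
Arc 3: start y=0.000, vy=9.703 → t=1.980, apex=4.804, x_land=29.722, impact vy=-9.703
  bounce: vy ← 0.72·9.703 = 6.986
Arc 4: start y=0.000, vy=6.986 → t=1.426, apex=2.490, x_land=35.040, impact vy=-6.986
  bounce: vy ← 0.72·6.986 = 5.030
Arc 5: start y=0.000, vy=5.030 → t=1.027, apex=1.291, x_land=38.869, impact vy=-5.030
  bounce: vy ← 0.72·5.030 = 3.622
Arc 6: start y=0.000, vy=3.622 → t=0.739, apex=0.669, x_land=41.626, impact vy=-3.622
  bounce: vy ← 0.72·3.622 = 2.608

1 3.238 17.876 12.076
2 2.750 9.267 22.335
3 1.980 4.804 29.722
4 1.426 2.490 35.040
5 1.027 1.291 38.869
6 0.739 0.669 41.626
final: 41.626 2.608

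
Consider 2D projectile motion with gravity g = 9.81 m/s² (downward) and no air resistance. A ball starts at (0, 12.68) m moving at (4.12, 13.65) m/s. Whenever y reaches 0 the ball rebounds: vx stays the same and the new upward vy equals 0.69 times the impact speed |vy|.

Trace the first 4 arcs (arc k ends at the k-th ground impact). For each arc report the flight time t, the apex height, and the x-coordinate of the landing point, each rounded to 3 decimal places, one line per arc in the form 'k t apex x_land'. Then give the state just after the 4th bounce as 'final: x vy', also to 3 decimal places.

1 3.518 22.177 14.493
2 2.934 10.558 26.583
3 2.025 5.027 34.924
4 1.397 2.393 40.680
final: 40.680 4.728

Arc 1: start y=12.680, vy=13.650 → t=3.518, apex=22.177, x_land=14.493, impact vy=-20.859
  bounce: vy ← 0.69·20.859 = 14.393
Arc 2: start y=0.000, vy=14.393 → t=2.934, apex=10.558, x_land=26.583, impact vy=-14.393
  bounce: vy ← 0.69·14.393 = 9.931
Arc 3: start y=0.000, vy=9.931 → t=2.025, apex=5.027, x_land=34.924, impact vy=-9.931
  bounce: vy ← 0.69·9.931 = 6.852
Arc 4: start y=0.000, vy=6.852 → t=1.397, apex=2.393, x_land=40.680, impact vy=-6.852
  bounce: vy ← 0.69·6.852 = 4.728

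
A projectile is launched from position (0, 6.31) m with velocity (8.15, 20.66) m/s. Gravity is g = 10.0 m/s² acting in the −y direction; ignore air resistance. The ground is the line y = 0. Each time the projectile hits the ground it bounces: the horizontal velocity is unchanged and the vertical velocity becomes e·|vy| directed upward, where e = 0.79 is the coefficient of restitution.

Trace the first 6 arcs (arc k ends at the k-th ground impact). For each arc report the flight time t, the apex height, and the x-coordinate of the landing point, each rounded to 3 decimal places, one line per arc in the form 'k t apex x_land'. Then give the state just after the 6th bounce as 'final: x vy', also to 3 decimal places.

1 4.418 27.652 36.004
2 3.716 17.257 66.286
3 2.935 10.770 90.210
4 2.319 6.722 109.109
5 1.832 4.195 124.039
6 1.447 2.618 135.834
final: 135.834 5.717

Arc 1: start y=6.310, vy=20.660 → t=4.418, apex=27.652, x_land=36.004, impact vy=-23.517
  bounce: vy ← 0.79·23.517 = 18.578
Arc 2: start y=0.000, vy=18.578 → t=3.716, apex=17.257, x_land=66.286, impact vy=-18.578
  bounce: vy ← 0.79·18.578 = 14.677
Arc 3: start y=0.000, vy=14.677 → t=2.935, apex=10.770, x_land=90.210, impact vy=-14.677
  bounce: vy ← 0.79·14.677 = 11.595
Arc 4: start y=0.000, vy=11.595 → t=2.319, apex=6.722, x_land=109.109, impact vy=-11.595
  bounce: vy ← 0.79·11.595 = 9.160
Arc 5: start y=0.000, vy=9.160 → t=1.832, apex=4.195, x_land=124.039, impact vy=-9.160
  bounce: vy ← 0.79·9.160 = 7.236
Arc 6: start y=0.000, vy=7.236 → t=1.447, apex=2.618, x_land=135.834, impact vy=-7.236
  bounce: vy ← 0.79·7.236 = 5.717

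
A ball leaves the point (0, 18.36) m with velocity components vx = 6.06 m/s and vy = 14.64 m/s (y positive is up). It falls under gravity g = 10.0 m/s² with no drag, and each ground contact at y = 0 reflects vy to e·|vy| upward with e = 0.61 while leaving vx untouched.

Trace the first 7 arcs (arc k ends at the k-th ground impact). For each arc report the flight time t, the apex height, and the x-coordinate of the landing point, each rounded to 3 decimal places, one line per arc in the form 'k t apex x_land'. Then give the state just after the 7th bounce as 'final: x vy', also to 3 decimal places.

Arc 1: start y=18.360, vy=14.640 → t=3.875, apex=29.076, x_land=23.485, impact vy=-24.115
  bounce: vy ← 0.61·24.115 = 14.710
Arc 2: start y=0.000, vy=14.710 → t=2.942, apex=10.819, x_land=41.314, impact vy=-14.710
  bounce: vy ← 0.61·14.710 = 8.973
Arc 3: start y=0.000, vy=8.973 → t=1.795, apex=4.026, x_land=52.190, impact vy=-8.973
  bounce: vy ← 0.61·8.973 = 5.474
Arc 4: start y=0.000, vy=5.474 → t=1.095, apex=1.498, x_land=58.824, impact vy=-5.474
  bounce: vy ← 0.61·5.474 = 3.339
Arc 5: start y=0.000, vy=3.339 → t=0.668, apex=0.557, x_land=62.870, impact vy=-3.339
  bounce: vy ← 0.61·3.339 = 2.037
Arc 6: start y=0.000, vy=2.037 → t=0.407, apex=0.207, x_land=65.339, impact vy=-2.037
  bounce: vy ← 0.61·2.037 = 1.242
Arc 7: start y=0.000, vy=1.242 → t=0.248, apex=0.077, x_land=66.845, impact vy=-1.242
  bounce: vy ← 0.61·1.242 = 0.758

1 3.875 29.076 23.485
2 2.942 10.819 41.314
3 1.795 4.026 52.190
4 1.095 1.498 58.824
5 0.668 0.557 62.870
6 0.407 0.207 65.339
7 0.248 0.077 66.845
final: 66.845 0.758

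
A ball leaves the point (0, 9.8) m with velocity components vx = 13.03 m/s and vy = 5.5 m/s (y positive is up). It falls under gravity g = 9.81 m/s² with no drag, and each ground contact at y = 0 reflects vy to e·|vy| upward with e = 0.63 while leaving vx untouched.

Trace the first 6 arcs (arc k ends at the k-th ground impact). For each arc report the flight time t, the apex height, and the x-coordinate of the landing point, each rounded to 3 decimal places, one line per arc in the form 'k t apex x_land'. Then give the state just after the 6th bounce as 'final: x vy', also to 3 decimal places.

Arc 1: start y=9.800, vy=5.500 → t=2.081, apex=11.342, x_land=27.119, impact vy=-14.917
  bounce: vy ← 0.63·14.917 = 9.398
Arc 2: start y=0.000, vy=9.398 → t=1.916, apex=4.502, x_land=52.084, impact vy=-9.398
  bounce: vy ← 0.63·9.398 = 5.921
Arc 3: start y=0.000, vy=5.921 → t=1.207, apex=1.787, x_land=67.812, impact vy=-5.921
  bounce: vy ← 0.63·5.921 = 3.730
Arc 4: start y=0.000, vy=3.730 → t=0.760, apex=0.709, x_land=77.721, impact vy=-3.730
  bounce: vy ← 0.63·3.730 = 2.350
Arc 5: start y=0.000, vy=2.350 → t=0.479, apex=0.281, x_land=83.964, impact vy=-2.350
  bounce: vy ← 0.63·2.350 = 1.480
Arc 6: start y=0.000, vy=1.480 → t=0.302, apex=0.112, x_land=87.896, impact vy=-1.480
  bounce: vy ← 0.63·1.480 = 0.933

1 2.081 11.342 27.119
2 1.916 4.502 52.084
3 1.207 1.787 67.812
4 0.760 0.709 77.721
5 0.479 0.281 83.964
6 0.302 0.112 87.896
final: 87.896 0.933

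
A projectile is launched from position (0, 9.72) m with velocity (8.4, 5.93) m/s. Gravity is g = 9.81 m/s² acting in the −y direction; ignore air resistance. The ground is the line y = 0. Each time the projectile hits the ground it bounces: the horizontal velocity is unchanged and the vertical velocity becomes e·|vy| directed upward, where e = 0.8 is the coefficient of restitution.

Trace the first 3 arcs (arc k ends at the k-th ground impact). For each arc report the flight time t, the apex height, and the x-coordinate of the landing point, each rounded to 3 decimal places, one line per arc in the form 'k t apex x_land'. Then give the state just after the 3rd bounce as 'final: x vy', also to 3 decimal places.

1 2.136 11.512 17.947
2 2.451 7.368 38.537
3 1.961 4.715 55.009
final: 55.009 7.695

Arc 1: start y=9.720, vy=5.930 → t=2.136, apex=11.512, x_land=17.947, impact vy=-15.029
  bounce: vy ← 0.8·15.029 = 12.023
Arc 2: start y=0.000, vy=12.023 → t=2.451, apex=7.368, x_land=38.537, impact vy=-12.023
  bounce: vy ← 0.8·12.023 = 9.619
Arc 3: start y=0.000, vy=9.619 → t=1.961, apex=4.715, x_land=55.009, impact vy=-9.619
  bounce: vy ← 0.8·9.619 = 7.695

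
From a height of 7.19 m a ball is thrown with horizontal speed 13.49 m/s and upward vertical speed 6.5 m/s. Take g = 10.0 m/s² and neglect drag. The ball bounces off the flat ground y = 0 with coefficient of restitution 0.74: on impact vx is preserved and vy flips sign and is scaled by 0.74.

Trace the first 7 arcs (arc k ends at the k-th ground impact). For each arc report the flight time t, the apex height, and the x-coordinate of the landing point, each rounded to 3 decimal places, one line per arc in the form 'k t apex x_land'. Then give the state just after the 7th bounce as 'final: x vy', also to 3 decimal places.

1 2.014 9.303 27.169
2 2.019 5.094 54.401
3 1.494 2.790 74.554
4 1.105 1.528 89.466
5 0.818 0.836 100.501
6 0.605 0.458 108.667
7 0.448 0.251 114.710
final: 114.710 1.657

Arc 1: start y=7.190, vy=6.500 → t=2.014, apex=9.303, x_land=27.169, impact vy=-13.640
  bounce: vy ← 0.74·13.640 = 10.094
Arc 2: start y=0.000, vy=10.094 → t=2.019, apex=5.094, x_land=54.401, impact vy=-10.094
  bounce: vy ← 0.74·10.094 = 7.469
Arc 3: start y=0.000, vy=7.469 → t=1.494, apex=2.790, x_land=74.554, impact vy=-7.469
  bounce: vy ← 0.74·7.469 = 5.527
Arc 4: start y=0.000, vy=5.527 → t=1.105, apex=1.528, x_land=89.466, impact vy=-5.527
  bounce: vy ← 0.74·5.527 = 4.090
Arc 5: start y=0.000, vy=4.090 → t=0.818, apex=0.836, x_land=100.501, impact vy=-4.090
  bounce: vy ← 0.74·4.090 = 3.027
Arc 6: start y=0.000, vy=3.027 → t=0.605, apex=0.458, x_land=108.667, impact vy=-3.027
  bounce: vy ← 0.74·3.027 = 2.240
Arc 7: start y=0.000, vy=2.240 → t=0.448, apex=0.251, x_land=114.710, impact vy=-2.240
  bounce: vy ← 0.74·2.240 = 1.657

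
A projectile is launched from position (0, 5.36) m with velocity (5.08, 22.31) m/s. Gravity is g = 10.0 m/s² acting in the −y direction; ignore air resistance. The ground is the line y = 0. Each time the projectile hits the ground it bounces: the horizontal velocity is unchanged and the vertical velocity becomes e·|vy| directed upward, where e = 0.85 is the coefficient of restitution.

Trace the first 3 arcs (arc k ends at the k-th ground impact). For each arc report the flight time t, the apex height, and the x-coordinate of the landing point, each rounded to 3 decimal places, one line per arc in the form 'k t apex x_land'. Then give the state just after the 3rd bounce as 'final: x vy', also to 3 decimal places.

1 4.691 30.247 23.828
2 4.181 21.853 45.069
3 3.554 15.789 63.123
final: 63.123 15.105

Arc 1: start y=5.360, vy=22.310 → t=4.691, apex=30.247, x_land=23.828, impact vy=-24.595
  bounce: vy ← 0.85·24.595 = 20.906
Arc 2: start y=0.000, vy=20.906 → t=4.181, apex=21.853, x_land=45.069, impact vy=-20.906
  bounce: vy ← 0.85·20.906 = 17.770
Arc 3: start y=0.000, vy=17.770 → t=3.554, apex=15.789, x_land=63.123, impact vy=-17.770
  bounce: vy ← 0.85·17.770 = 15.105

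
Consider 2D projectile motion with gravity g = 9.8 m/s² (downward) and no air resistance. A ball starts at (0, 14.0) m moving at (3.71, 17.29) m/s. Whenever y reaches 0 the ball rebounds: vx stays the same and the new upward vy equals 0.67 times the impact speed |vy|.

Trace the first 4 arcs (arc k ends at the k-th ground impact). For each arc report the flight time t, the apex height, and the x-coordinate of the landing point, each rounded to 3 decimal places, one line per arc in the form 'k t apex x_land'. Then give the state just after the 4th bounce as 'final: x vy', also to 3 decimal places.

Arc 1: start y=14.000, vy=17.290 → t=4.208, apex=29.252, x_land=15.610, impact vy=-23.945
  bounce: vy ← 0.67·23.945 = 16.043
Arc 2: start y=0.000, vy=16.043 → t=3.274, apex=13.131, x_land=27.757, impact vy=-16.043
  bounce: vy ← 0.67·16.043 = 10.749
Arc 3: start y=0.000, vy=10.749 → t=2.194, apex=5.895, x_land=35.895, impact vy=-10.749
  bounce: vy ← 0.67·10.749 = 7.202
Arc 4: start y=0.000, vy=7.202 → t=1.470, apex=2.646, x_land=41.348, impact vy=-7.202
  bounce: vy ← 0.67·7.202 = 4.825

1 4.208 29.252 15.610
2 3.274 13.131 27.757
3 2.194 5.895 35.895
4 1.470 2.646 41.348
final: 41.348 4.825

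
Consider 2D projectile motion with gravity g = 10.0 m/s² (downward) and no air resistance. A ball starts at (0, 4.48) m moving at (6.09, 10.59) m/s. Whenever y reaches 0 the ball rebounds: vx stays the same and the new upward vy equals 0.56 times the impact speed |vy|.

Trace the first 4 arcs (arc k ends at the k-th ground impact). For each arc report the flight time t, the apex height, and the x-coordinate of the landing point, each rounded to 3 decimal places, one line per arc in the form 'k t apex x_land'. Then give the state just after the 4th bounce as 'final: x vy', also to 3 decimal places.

Arc 1: start y=4.480, vy=10.590 → t=2.479, apex=10.087, x_land=15.099, impact vy=-14.204
  bounce: vy ← 0.56·14.204 = 7.954
Arc 2: start y=0.000, vy=7.954 → t=1.591, apex=3.163, x_land=24.788, impact vy=-7.954
  bounce: vy ← 0.56·7.954 = 4.454
Arc 3: start y=0.000, vy=4.454 → t=0.891, apex=0.992, x_land=30.213, impact vy=-4.454
  bounce: vy ← 0.56·4.454 = 2.494
Arc 4: start y=0.000, vy=2.494 → t=0.499, apex=0.311, x_land=33.251, impact vy=-2.494
  bounce: vy ← 0.56·2.494 = 1.397

1 2.479 10.087 15.099
2 1.591 3.163 24.788
3 0.891 0.992 30.213
4 0.499 0.311 33.251
final: 33.251 1.397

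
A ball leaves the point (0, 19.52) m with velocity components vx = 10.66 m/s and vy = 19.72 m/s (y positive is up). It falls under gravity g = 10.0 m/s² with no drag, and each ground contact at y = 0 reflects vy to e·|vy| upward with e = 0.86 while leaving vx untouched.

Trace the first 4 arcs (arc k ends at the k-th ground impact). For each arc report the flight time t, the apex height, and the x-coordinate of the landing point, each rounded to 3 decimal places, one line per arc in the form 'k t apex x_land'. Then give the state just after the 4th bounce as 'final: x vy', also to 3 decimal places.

Arc 1: start y=19.520, vy=19.720 → t=4.764, apex=38.964, x_land=50.780, impact vy=-27.916
  bounce: vy ← 0.86·27.916 = 24.007
Arc 2: start y=0.000, vy=24.007 → t=4.801, apex=28.818, x_land=101.963, impact vy=-24.007
  bounce: vy ← 0.86·24.007 = 20.646
Arc 3: start y=0.000, vy=20.646 → t=4.129, apex=21.314, x_land=145.981, impact vy=-20.646
  bounce: vy ← 0.86·20.646 = 17.756
Arc 4: start y=0.000, vy=17.756 → t=3.551, apex=15.764, x_land=183.837, impact vy=-17.756
  bounce: vy ← 0.86·17.756 = 15.270

1 4.764 38.964 50.780
2 4.801 28.818 101.963
3 4.129 21.314 145.981
4 3.551 15.764 183.837
final: 183.837 15.270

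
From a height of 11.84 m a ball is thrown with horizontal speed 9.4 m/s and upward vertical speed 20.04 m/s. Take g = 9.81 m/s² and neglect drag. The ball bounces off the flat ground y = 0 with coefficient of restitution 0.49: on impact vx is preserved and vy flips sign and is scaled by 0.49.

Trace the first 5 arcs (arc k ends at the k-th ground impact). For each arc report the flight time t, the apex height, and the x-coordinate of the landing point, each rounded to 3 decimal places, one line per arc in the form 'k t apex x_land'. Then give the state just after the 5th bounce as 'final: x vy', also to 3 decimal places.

Arc 1: start y=11.840, vy=20.040 → t=4.609, apex=32.309, x_land=43.328, impact vy=-25.177
  bounce: vy ← 0.49·25.177 = 12.337
Arc 2: start y=0.000, vy=12.337 → t=2.515, apex=7.757, x_land=66.970, impact vy=-12.337
  bounce: vy ← 0.49·12.337 = 6.045
Arc 3: start y=0.000, vy=6.045 → t=1.232, apex=1.863, x_land=78.555, impact vy=-6.045
  bounce: vy ← 0.49·6.045 = 2.962
Arc 4: start y=0.000, vy=2.962 → t=0.604, apex=0.447, x_land=84.232, impact vy=-2.962
  bounce: vy ← 0.49·2.962 = 1.451
Arc 5: start y=0.000, vy=1.451 → t=0.296, apex=0.107, x_land=87.013, impact vy=-1.451
  bounce: vy ← 0.49·1.451 = 0.711

1 4.609 32.309 43.328
2 2.515 7.757 66.970
3 1.232 1.863 78.555
4 0.604 0.447 84.232
5 0.296 0.107 87.013
final: 87.013 0.711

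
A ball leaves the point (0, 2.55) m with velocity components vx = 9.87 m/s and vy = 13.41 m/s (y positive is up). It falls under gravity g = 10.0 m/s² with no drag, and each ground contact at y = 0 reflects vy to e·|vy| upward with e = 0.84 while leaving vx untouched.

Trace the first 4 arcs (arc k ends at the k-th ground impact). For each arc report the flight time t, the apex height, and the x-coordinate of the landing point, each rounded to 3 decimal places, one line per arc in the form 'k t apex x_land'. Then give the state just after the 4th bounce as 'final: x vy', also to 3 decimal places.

Arc 1: start y=2.550, vy=13.410 → t=2.860, apex=11.541, x_land=28.231, impact vy=-15.193
  bounce: vy ← 0.84·15.193 = 12.762
Arc 2: start y=0.000, vy=12.762 → t=2.552, apex=8.144, x_land=53.424, impact vy=-12.762
  bounce: vy ← 0.84·12.762 = 10.720
Arc 3: start y=0.000, vy=10.720 → t=2.144, apex=5.746, x_land=74.585, impact vy=-10.720
  bounce: vy ← 0.84·10.720 = 9.005
Arc 4: start y=0.000, vy=9.005 → t=1.801, apex=4.054, x_land=92.361, impact vy=-9.005
  bounce: vy ← 0.84·9.005 = 7.564

1 2.860 11.541 28.231
2 2.552 8.144 53.424
3 2.144 5.746 74.585
4 1.801 4.054 92.361
final: 92.361 7.564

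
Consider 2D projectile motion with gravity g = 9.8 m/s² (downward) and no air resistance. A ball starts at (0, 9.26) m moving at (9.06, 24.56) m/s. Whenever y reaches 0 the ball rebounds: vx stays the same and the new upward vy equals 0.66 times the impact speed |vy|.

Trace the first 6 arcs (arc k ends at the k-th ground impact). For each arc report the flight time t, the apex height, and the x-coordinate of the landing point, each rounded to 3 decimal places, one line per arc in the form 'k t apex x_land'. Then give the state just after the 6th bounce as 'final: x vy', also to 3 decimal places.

1 5.365 40.035 48.603
2 3.773 17.439 82.787
3 2.490 7.597 105.348
4 1.644 3.309 120.239
5 1.085 1.441 130.067
6 0.716 0.628 136.553
final: 136.553 2.315

Arc 1: start y=9.260, vy=24.560 → t=5.365, apex=40.035, x_land=48.603, impact vy=-28.012
  bounce: vy ← 0.66·28.012 = 18.488
Arc 2: start y=0.000, vy=18.488 → t=3.773, apex=17.439, x_land=82.787, impact vy=-18.488
  bounce: vy ← 0.66·18.488 = 12.202
Arc 3: start y=0.000, vy=12.202 → t=2.490, apex=7.597, x_land=105.348, impact vy=-12.202
  bounce: vy ← 0.66·12.202 = 8.053
Arc 4: start y=0.000, vy=8.053 → t=1.644, apex=3.309, x_land=120.239, impact vy=-8.053
  bounce: vy ← 0.66·8.053 = 5.315
Arc 5: start y=0.000, vy=5.315 → t=1.085, apex=1.441, x_land=130.067, impact vy=-5.315
  bounce: vy ← 0.66·5.315 = 3.508
Arc 6: start y=0.000, vy=3.508 → t=0.716, apex=0.628, x_land=136.553, impact vy=-3.508
  bounce: vy ← 0.66·3.508 = 2.315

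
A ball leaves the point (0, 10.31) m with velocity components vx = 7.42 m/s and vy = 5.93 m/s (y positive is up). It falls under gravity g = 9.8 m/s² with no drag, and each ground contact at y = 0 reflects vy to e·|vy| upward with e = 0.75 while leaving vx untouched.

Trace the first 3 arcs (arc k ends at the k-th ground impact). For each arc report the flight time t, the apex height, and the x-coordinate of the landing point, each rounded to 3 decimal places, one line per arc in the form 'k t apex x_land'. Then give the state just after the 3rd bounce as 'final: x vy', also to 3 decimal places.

Arc 1: start y=10.310, vy=5.930 → t=2.177, apex=12.104, x_land=16.152, impact vy=-15.403
  bounce: vy ← 0.75·15.403 = 11.552
Arc 2: start y=0.000, vy=11.552 → t=2.358, apex=6.809, x_land=33.645, impact vy=-11.552
  bounce: vy ← 0.75·11.552 = 8.664
Arc 3: start y=0.000, vy=8.664 → t=1.768, apex=3.830, x_land=46.765, impact vy=-8.664
  bounce: vy ← 0.75·8.664 = 6.498

1 2.177 12.104 16.152
2 2.358 6.809 33.645
3 1.768 3.830 46.765
final: 46.765 6.498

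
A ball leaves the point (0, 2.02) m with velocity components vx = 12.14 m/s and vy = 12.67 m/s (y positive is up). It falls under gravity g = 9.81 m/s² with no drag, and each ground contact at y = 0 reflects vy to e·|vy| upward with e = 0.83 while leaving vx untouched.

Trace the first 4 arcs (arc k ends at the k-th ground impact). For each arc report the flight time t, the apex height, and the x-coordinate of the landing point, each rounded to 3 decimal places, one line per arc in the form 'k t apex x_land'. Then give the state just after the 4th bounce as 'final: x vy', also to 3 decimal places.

Arc 1: start y=2.020, vy=12.670 → t=2.734, apex=10.202, x_land=33.187, impact vy=-14.148
  bounce: vy ← 0.83·14.148 = 11.743
Arc 2: start y=0.000, vy=11.743 → t=2.394, apex=7.028, x_land=62.251, impact vy=-11.743
  bounce: vy ← 0.83·11.743 = 9.746
Arc 3: start y=0.000, vy=9.746 → t=1.987, apex=4.842, x_land=86.374, impact vy=-9.746
  bounce: vy ← 0.83·9.746 = 8.090
Arc 4: start y=0.000, vy=8.090 → t=1.649, apex=3.335, x_land=106.395, impact vy=-8.090
  bounce: vy ← 0.83·8.090 = 6.714

1 2.734 10.202 33.187
2 2.394 7.028 62.251
3 1.987 4.842 86.374
4 1.649 3.335 106.395
final: 106.395 6.714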